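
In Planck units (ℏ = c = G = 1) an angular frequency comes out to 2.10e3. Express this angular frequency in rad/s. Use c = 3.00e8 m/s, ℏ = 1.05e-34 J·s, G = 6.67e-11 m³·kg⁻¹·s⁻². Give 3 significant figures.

3.91e46 rad/s

One Planck angular frequency: ω_P = √(c⁵/(ℏG)) = 1.86e43 rad/s.
2.10e3 × 1.86e43 rad/s = 3.91e46 rad/s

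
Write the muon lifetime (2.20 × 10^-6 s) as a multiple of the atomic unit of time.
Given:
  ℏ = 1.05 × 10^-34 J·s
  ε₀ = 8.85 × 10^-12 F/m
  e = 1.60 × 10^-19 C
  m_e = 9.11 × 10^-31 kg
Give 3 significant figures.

9.17 × 10^10

atomic unit of time: τ_au = (4πε₀)²ℏ³/(m_e e⁴) = 2.40 × 10^-17 s.
2.20 × 10^-6 / 2.40 × 10^-17 = 9.17 × 10^10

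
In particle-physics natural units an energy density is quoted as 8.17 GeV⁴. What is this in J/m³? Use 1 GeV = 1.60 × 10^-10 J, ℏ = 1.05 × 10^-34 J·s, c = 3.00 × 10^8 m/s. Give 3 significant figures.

[E]/[L]³ = [E]⁴/(ℏc)³; restore (ℏc)⁻³.
1 GeV⁴ → 1/(ℏc)³ × (1 GeV in J)⁴ = 2.10 × 10^37 J/m³.
Result: 8.17 × 2.10 × 10^37 = 1.71 × 10^38 J/m³.

1.71 × 10^38 J/m³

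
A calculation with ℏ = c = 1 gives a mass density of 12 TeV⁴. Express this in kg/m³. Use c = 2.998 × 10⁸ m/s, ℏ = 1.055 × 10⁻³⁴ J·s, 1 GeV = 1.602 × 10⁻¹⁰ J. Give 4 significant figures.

2.779 × 10³³ kg/m³

Mass density is [E]/(c²[L]³) = [E]⁴/(ℏ³c⁵).
1 GeV⁴ → 1/(ℏ³c⁵) × (1 GeV in J)⁴ = 2.316 × 10²⁰ kg/m³.
Convert the energy scale: 12 TeV⁴ = 1.20 × 10¹³ GeV⁴.
Result: 1.20 × 10¹³ × 2.316 × 10²⁰ = 2.779 × 10³³ kg/m³.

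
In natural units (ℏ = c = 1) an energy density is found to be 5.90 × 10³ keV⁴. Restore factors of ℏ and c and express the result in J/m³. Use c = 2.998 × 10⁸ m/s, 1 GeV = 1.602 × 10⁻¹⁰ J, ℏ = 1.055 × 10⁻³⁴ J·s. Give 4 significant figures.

1.228 × 10¹⁷ J/m³

[E]/[L]³ = [E]⁴/(ℏc)³; restore (ℏc)⁻³.
1 GeV⁴ → 1/(ℏc)³ × (1 GeV in J)⁴ = 2.082 × 10³⁷ J/m³.
Convert the energy scale: 5.90 × 10³ keV⁴ = 5.90 × 10⁻²¹ GeV⁴.
Result: 5.90 × 10⁻²¹ × 2.082 × 10³⁷ = 1.228 × 10¹⁷ J/m³.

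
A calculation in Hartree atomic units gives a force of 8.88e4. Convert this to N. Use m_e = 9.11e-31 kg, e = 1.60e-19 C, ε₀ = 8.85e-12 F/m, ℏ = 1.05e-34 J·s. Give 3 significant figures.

One atomic unit of force: F_au = E_h/a₀ = m_e²e⁶/((4πε₀)³ℏ⁴) = 8.33e-8 N.
8.88e4 × 8.33e-8 N = 7.40e-3 N

7.40e-3 N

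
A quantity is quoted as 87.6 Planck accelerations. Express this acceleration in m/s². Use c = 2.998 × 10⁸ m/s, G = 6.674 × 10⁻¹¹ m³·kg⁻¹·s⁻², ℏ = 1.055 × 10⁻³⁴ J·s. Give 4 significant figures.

4.871 × 10⁵³ m/s²

One Planck acceleration: a_P = √(c⁷/(ℏG)) = 5.560 × 10⁵¹ m/s².
87.6 × 5.560 × 10⁵¹ m/s² = 4.871 × 10⁵³ m/s²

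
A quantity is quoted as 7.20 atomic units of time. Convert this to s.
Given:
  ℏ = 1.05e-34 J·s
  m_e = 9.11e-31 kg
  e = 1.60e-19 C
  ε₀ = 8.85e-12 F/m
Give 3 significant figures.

One atomic unit of time: τ_au = (4πε₀)²ℏ³/(m_e e⁴) = 2.40e-17 s.
7.20 × 2.40e-17 s = 1.73e-16 s

1.73e-16 s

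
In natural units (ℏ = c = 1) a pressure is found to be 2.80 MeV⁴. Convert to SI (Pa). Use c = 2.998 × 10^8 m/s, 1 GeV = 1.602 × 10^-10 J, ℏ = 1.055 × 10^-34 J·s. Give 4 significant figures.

Pressure is [E]/[L]³ = [E]⁴/(ℏc)³.
1 GeV⁴ → 1/(ℏc)³ × (1 GeV in J)⁴ = 2.082 × 10^37 Pa.
Convert the energy scale: 2.80 MeV⁴ = 2.80 × 10^-12 GeV⁴.
Result: 2.80 × 10^-12 × 2.082 × 10^37 = 5.828 × 10^25 Pa.

5.828 × 10^25 Pa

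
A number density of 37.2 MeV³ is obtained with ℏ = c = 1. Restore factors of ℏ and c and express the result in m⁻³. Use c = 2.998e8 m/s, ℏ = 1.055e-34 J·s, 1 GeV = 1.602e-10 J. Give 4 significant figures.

4.834e39 m⁻³

Number density is [L]⁻³ = [E]³/(ℏc)³.
1 GeV³ → 1/(ℏc)³ × (1 GeV in J)³ = 1.299e47 m⁻³.
Convert the energy scale: 37.2 MeV³ = 3.72e-8 GeV³.
Result: 3.72e-8 × 1.299e47 = 4.834e39 m⁻³.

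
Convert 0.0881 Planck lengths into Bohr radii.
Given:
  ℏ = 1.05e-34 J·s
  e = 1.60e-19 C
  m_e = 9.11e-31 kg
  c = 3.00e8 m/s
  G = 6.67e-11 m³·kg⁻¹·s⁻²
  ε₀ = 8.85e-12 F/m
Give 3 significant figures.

Planck length: ℓ_P = √(ℏG/c³) = 1.61e-35 m
Bohr radius: a₀ = 4πε₀ℏ²/(m_e e²) = 5.26e-11 m
0.0881 × 1.61e-35 / 5.26e-11 = 2.70e-26

2.70e-26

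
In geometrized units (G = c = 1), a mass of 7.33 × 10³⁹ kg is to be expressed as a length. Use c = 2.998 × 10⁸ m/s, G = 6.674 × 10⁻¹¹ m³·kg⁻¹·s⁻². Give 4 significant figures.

5.443 × 10¹² m

In G = c = 1 units mass has dimensions of length; the conversion factor is G/c².
7.33 × 10³⁹ kg × (G/c²) = 5.443 × 10¹² m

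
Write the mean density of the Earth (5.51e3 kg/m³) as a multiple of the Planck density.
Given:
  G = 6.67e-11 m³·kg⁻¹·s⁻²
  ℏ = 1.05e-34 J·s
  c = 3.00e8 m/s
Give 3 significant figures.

1.06e-93

Planck density: ρ_P = c⁵/(ℏG²) = 5.20e96 kg/m³.
5.51e3 / 5.20e96 = 1.06e-93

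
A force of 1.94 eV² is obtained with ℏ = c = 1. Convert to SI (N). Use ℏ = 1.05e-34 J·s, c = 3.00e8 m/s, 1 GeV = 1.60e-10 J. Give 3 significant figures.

1.58e-12 N

Force is [E]/[L] = [E]²/(ℏc); restore (ℏc)⁻¹.
1 GeV² → 1/(ℏc) × (1 GeV in J)² = 8.13e5 N.
Convert the energy scale: 1.94 eV² = 1.94e-18 GeV².
Result: 1.94e-18 × 8.13e5 = 1.58e-12 N.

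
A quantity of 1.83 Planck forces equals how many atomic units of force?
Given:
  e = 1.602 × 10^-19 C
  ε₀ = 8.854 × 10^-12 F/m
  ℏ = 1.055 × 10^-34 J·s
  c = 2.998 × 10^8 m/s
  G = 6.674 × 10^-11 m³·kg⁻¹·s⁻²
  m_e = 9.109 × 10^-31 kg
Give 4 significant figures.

2.695 × 10^51

Planck force: F_P = c⁴/G = 1.210 × 10^44 N
atomic unit of force: F_au = E_h/a₀ = m_e²e⁶/((4πε₀)³ℏ⁴) = 8.220 × 10^-8 N
1.83 × 1.210 × 10^44 / 8.220 × 10^-8 = 2.695 × 10^51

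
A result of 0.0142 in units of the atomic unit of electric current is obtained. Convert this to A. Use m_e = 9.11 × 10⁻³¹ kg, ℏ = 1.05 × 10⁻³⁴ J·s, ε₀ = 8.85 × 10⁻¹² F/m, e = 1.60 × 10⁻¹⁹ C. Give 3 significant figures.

9.47 × 10⁻⁵ A

One atomic unit of electric current: I_au = e E_h/ℏ = m_e e⁵/((4πε₀)²ℏ³) = 6.67 × 10⁻³ A.
0.0142 × 6.67 × 10⁻³ A = 9.47 × 10⁻⁵ A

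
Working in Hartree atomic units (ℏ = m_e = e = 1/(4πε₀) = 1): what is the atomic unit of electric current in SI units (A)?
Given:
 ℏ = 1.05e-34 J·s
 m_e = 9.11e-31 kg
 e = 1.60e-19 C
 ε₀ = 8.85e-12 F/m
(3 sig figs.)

6.67e-3 A

The unique combination of the constants set to 1 with dimensions of current is I_au = e E_h/ℏ = m_e e⁵/((4πε₀)²ℏ³).
E_h = 4.38e-18 J
e·E_h/ℏ = 6.67e-3 A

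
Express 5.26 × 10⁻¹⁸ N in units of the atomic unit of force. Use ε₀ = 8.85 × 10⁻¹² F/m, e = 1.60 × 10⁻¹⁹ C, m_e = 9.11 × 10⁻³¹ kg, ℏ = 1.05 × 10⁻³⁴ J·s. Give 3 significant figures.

atomic unit of force: F_au = E_h/a₀ = m_e²e⁶/((4πε₀)³ℏ⁴) = 8.33 × 10⁻⁸ N.
5.26 × 10⁻¹⁸ / 8.33 × 10⁻⁸ = 6.32 × 10⁻¹¹

6.32 × 10⁻¹¹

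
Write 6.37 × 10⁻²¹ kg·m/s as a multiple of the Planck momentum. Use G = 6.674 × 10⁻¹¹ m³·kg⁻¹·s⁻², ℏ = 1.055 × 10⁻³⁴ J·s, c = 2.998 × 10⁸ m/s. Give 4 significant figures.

Planck momentum: p_P = √(ℏc³/G) = 6.527 kg·m/s.
6.37 × 10⁻²¹ / 6.527 = 9.760 × 10⁻²²

9.760 × 10⁻²²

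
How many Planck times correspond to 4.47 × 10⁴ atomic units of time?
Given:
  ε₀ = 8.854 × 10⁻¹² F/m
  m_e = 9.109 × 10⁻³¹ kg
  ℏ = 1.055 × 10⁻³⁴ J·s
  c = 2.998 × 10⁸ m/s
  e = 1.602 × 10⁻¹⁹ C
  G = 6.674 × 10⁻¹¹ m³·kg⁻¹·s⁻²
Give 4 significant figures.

atomic unit of time: τ_au = (4πε₀)²ℏ³/(m_e e⁴) = 2.423 × 10⁻¹⁷ s
Planck time: t_P = √(ℏG/c⁵) = 5.392 × 10⁻⁴⁴ s
4.47 × 10⁴ × 2.423 × 10⁻¹⁷ / 5.392 × 10⁻⁴⁴ = 2.009 × 10³¹

2.009 × 10³¹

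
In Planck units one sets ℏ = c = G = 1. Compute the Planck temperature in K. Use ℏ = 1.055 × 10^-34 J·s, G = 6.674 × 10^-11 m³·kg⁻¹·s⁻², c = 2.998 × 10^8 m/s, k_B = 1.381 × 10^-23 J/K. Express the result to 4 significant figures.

1.417 × 10^32 K

T_P = √(ℏc⁵/G) / k_B
  = √(3.828 × 10^18) × 7.241 × 10^22
  = 1.417 × 10^32 K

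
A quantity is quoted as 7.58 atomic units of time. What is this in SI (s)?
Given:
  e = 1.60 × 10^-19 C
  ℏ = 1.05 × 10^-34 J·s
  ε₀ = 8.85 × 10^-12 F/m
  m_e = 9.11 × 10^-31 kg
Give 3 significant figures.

One atomic unit of time: τ_au = (4πε₀)²ℏ³/(m_e e⁴) = 2.40 × 10^-17 s.
7.58 × 2.40 × 10^-17 s = 1.82 × 10^-16 s

1.82 × 10^-16 s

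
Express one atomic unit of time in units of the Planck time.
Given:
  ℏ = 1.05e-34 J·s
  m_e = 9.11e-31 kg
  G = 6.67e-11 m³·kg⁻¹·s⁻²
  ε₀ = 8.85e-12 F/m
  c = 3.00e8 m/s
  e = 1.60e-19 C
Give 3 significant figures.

4.47e26

atomic unit of time: τ_au = (4πε₀)²ℏ³/(m_e e⁴) = 2.40e-17 s
Planck time: t_P = √(ℏG/c⁵) = 5.37e-44 s
ratio = 2.40e-17 / 5.37e-44 = 4.47e26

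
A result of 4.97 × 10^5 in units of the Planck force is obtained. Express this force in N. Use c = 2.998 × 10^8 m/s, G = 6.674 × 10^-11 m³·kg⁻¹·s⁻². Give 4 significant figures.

6.016 × 10^49 N

One Planck force: F_P = c⁴/G = 1.210 × 10^44 N.
4.97 × 10^5 × 1.210 × 10^44 N = 6.016 × 10^49 N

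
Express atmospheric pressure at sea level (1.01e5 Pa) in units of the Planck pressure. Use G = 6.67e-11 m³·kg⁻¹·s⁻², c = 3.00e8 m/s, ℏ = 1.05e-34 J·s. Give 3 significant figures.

2.16e-109

Planck pressure: p_P = c⁷/(ℏG²) = 4.68e113 Pa.
1.01e5 / 4.68e113 = 2.16e-109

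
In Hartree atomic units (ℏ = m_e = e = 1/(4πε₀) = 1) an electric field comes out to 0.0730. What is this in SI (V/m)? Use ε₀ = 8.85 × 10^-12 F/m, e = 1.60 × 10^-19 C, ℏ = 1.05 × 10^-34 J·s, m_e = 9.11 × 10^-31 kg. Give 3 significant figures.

3.80 × 10^10 V/m

One atomic unit of electric field: E_au = E_h/(e a₀) = m_e²e⁵/((4πε₀)³ℏ⁴) = 5.20 × 10^11 V/m.
0.0730 × 5.20 × 10^11 V/m = 3.80 × 10^10 V/m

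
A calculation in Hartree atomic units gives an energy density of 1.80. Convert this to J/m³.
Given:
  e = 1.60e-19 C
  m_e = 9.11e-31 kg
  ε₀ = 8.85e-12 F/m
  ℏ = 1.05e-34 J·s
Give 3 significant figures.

One atomic unit of energy density: u_au = E_h/a₀³ = m_e⁴e¹⁰/((4πε₀)⁵ℏ⁸) = 3.01e13 J/m³.
1.80 × 3.01e13 J/m³ = 5.42e13 J/m³

5.42e13 J/m³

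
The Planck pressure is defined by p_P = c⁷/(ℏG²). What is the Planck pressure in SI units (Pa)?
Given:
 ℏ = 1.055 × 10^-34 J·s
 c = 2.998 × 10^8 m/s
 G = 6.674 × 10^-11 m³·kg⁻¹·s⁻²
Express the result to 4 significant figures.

4.632 × 10^113 Pa

p_P = c⁷/(ℏG²)
  = 2.177 × 10^59 / 4.699 × 10^-55
  = 4.632 × 10^113 Pa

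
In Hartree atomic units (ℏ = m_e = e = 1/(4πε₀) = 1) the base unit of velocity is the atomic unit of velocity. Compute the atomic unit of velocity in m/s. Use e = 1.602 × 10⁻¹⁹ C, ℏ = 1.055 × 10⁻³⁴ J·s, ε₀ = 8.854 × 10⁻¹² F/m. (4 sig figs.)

2.186 × 10⁶ m/s

v_au = e²/(4πε₀ℏ)
  = 2.566 × 10⁻³⁸ / 1.174 × 10⁻⁴⁴
  = 2.186 × 10⁶ m/s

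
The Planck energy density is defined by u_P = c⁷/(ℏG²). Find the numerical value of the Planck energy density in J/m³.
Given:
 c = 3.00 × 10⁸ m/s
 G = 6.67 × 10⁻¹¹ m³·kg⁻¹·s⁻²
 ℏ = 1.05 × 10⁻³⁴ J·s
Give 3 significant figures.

4.68 × 10¹¹³ J/m³

u_P = c⁷/(ℏG²)
  = 2.19 × 10⁵⁹ / 4.67 × 10⁻⁵⁵
  = 4.68 × 10¹¹³ J/m³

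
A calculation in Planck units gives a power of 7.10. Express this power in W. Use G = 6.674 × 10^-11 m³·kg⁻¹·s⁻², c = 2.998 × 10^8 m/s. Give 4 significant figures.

2.577 × 10^53 W

One Planck power: P_P = c⁵/G = 3.629 × 10^52 W.
7.10 × 3.629 × 10^52 W = 2.577 × 10^53 W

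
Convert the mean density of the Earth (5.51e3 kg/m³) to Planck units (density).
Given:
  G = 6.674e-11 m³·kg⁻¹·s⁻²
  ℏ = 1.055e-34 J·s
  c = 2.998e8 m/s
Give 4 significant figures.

1.069e-93

Planck density: ρ_P = c⁵/(ℏG²) = 5.154e96 kg/m³.
5.51e3 / 5.154e96 = 1.069e-93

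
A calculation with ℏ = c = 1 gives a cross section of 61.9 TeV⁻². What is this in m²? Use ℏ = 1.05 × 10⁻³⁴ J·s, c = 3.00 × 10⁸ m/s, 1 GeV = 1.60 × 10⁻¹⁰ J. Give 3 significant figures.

Area is [L]² = [E]⁻²·(ℏc)²; restore (ℏc)².
1 GeV⁻² → (ℏc)² × (1 GeV in J)⁻² = 3.88 × 10⁻³² m².
Convert the energy scale: 61.9 TeV⁻² = 6.19 × 10⁻⁵ GeV⁻².
Result: 6.19 × 10⁻⁵ × 3.88 × 10⁻³² = 2.40 × 10⁻³⁶ m².

2.40 × 10⁻³⁶ m²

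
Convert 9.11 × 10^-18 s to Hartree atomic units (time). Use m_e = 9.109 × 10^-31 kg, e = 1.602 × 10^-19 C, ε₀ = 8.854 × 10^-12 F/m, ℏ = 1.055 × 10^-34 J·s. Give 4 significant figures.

atomic unit of time: τ_au = (4πε₀)²ℏ³/(m_e e⁴) = 2.423 × 10^-17 s.
9.11 × 10^-18 / 2.423 × 10^-17 = 0.3760

0.3760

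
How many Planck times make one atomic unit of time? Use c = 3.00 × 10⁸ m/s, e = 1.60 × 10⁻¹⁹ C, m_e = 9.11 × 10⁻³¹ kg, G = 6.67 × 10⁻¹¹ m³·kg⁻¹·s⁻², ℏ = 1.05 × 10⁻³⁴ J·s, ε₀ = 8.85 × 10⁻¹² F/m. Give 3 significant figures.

4.47 × 10²⁶

atomic unit of time: τ_au = (4πε₀)²ℏ³/(m_e e⁴) = 2.40 × 10⁻¹⁷ s
Planck time: t_P = √(ℏG/c⁵) = 5.37 × 10⁻⁴⁴ s
ratio = 2.40 × 10⁻¹⁷ / 5.37 × 10⁻⁴⁴ = 4.47 × 10²⁶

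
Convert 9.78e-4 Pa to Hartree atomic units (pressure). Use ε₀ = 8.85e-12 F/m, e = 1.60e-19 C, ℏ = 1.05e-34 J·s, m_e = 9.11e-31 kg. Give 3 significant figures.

atomic unit of pressure: P_au = E_h/a₀³ = m_e⁴e¹⁰/((4πε₀)⁵ℏ⁸) = 3.01e13 Pa.
9.78e-4 / 3.01e13 = 3.25e-17

3.25e-17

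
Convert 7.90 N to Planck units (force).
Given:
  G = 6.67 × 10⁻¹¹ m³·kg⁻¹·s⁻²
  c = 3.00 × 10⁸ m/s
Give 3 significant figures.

Planck force: F_P = c⁴/G = 1.21 × 10⁴⁴ N.
7.90 / 1.21 × 10⁴⁴ = 6.51 × 10⁻⁴⁴

6.51 × 10⁻⁴⁴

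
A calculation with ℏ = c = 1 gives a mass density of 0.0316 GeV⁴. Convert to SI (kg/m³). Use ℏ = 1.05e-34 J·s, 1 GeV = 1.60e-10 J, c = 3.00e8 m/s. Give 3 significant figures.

Mass density is [E]/(c²[L]³) = [E]⁴/(ℏ³c⁵).
1 GeV⁴ → 1/(ℏ³c⁵) × (1 GeV in J)⁴ = 2.33e20 kg/m³.
Result: 0.0316 × 2.33e20 = 7.36e18 kg/m³.

7.36e18 kg/m³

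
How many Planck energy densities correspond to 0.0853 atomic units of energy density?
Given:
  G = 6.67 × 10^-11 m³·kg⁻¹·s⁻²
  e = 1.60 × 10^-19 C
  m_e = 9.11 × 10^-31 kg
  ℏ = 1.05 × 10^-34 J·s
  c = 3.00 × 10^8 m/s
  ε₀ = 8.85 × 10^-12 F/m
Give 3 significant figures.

5.49 × 10^-102

atomic unit of energy density: u_au = E_h/a₀³ = m_e⁴e¹⁰/((4πε₀)⁵ℏ⁸) = 3.01 × 10^13 J/m³
Planck energy density: u_P = c⁷/(ℏG²) = 4.68 × 10^113 J/m³
0.0853 × 3.01 × 10^13 / 4.68 × 10^113 = 5.49 × 10^-102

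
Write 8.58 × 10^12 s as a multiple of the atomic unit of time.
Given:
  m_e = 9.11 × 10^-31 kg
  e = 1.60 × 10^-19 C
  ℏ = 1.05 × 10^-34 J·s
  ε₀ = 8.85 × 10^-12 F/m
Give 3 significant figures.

atomic unit of time: τ_au = (4πε₀)²ℏ³/(m_e e⁴) = 2.40 × 10^-17 s.
8.58 × 10^12 / 2.40 × 10^-17 = 3.58 × 10^29

3.58 × 10^29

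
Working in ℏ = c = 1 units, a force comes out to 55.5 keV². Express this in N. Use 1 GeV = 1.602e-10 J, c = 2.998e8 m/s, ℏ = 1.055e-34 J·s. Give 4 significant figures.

Force is [E]/[L] = [E]²/(ℏc); restore (ℏc)⁻¹.
1 GeV² → 1/(ℏc) × (1 GeV in J)² = 8.114e5 N.
Convert the energy scale: 55.5 keV² = 5.55e-11 GeV².
Result: 5.55e-11 × 8.114e5 = 4.503e-5 N.

4.503e-5 N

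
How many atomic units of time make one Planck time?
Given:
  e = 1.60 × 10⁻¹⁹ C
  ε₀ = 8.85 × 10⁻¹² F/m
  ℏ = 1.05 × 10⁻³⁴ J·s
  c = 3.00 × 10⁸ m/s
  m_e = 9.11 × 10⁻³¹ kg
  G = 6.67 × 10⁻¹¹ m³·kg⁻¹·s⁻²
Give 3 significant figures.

Planck time: t_P = √(ℏG/c⁵) = 5.37 × 10⁻⁴⁴ s
atomic unit of time: τ_au = (4πε₀)²ℏ³/(m_e e⁴) = 2.40 × 10⁻¹⁷ s
ratio = 5.37 × 10⁻⁴⁴ / 2.40 × 10⁻¹⁷ = 2.24 × 10⁻²⁷

2.24 × 10⁻²⁷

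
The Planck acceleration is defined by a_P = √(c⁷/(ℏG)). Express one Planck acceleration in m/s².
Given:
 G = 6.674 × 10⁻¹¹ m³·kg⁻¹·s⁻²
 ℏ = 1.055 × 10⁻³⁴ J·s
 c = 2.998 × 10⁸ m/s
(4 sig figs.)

5.560 × 10⁵¹ m/s²

a_P = √(c⁷/(ℏG))
  = √(3.092 × 10¹⁰³)
  = 5.560 × 10⁵¹ m/s²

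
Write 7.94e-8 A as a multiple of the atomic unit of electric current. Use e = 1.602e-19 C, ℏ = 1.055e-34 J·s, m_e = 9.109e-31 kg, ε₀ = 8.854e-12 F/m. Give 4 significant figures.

1.201e-5

atomic unit of electric current: I_au = e E_h/ℏ = m_e e⁵/((4πε₀)²ℏ³) = 6.612e-3 A.
7.94e-8 / 6.612e-3 = 1.201e-5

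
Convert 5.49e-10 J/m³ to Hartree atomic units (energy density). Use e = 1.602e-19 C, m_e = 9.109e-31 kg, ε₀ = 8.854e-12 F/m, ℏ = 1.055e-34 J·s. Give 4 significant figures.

atomic unit of energy density: u_au = E_h/a₀³ = m_e⁴e¹⁰/((4πε₀)⁵ℏ⁸) = 2.929e13 J/m³.
5.49e-10 / 2.929e13 = 1.874e-23

1.874e-23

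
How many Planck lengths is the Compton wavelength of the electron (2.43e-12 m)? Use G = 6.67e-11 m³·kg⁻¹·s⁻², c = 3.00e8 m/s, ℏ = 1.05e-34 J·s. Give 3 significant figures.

1.51e23

Planck length: ℓ_P = √(ℏG/c³) = 1.61e-35 m.
2.43e-12 / 1.61e-35 = 1.51e23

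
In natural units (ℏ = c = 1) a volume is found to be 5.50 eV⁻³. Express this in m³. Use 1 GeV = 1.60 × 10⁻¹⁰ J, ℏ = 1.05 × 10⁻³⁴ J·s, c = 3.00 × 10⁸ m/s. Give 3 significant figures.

4.20 × 10⁻²⁰ m³

Volume is [L]³ = [E]⁻³·(ℏc)³.
1 GeV⁻³ → (ℏc)³ × (1 GeV in J)⁻³ = 7.63 × 10⁻⁴⁸ m³.
Convert the energy scale: 5.50 eV⁻³ = 5.50 × 10²⁷ GeV⁻³.
Result: 5.50 × 10²⁷ × 7.63 × 10⁻⁴⁸ = 4.20 × 10⁻²⁰ m³.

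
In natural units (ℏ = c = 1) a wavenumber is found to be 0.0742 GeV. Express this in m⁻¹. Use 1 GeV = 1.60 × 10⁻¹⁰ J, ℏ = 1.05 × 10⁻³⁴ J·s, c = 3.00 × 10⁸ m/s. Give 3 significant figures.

Inverse length is [E]/(ℏc).
1 GeV → 1/(ℏc) × (1 GeV in J) = 5.08 × 10¹⁵ m⁻¹.
Result: 0.0742 × 5.08 × 10¹⁵ = 3.77 × 10¹⁴ m⁻¹.

3.77 × 10¹⁴ m⁻¹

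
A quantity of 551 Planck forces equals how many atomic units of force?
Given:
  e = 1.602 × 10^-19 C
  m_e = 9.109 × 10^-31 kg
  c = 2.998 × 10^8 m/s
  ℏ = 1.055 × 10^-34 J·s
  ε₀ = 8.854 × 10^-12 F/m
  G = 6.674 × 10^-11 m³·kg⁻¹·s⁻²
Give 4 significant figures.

Planck force: F_P = c⁴/G = 1.210 × 10^44 N
atomic unit of force: F_au = E_h/a₀ = m_e²e⁶/((4πε₀)³ℏ⁴) = 8.220 × 10^-8 N
551 × 1.210 × 10^44 / 8.220 × 10^-8 = 8.114 × 10^53

8.114 × 10^53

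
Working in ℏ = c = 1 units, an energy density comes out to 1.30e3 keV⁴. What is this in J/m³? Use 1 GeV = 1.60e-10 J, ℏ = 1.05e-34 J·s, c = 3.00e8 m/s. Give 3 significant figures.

[E]/[L]³ = [E]⁴/(ℏc)³; restore (ℏc)⁻³.
1 GeV⁴ → 1/(ℏc)³ × (1 GeV in J)⁴ = 2.10e37 J/m³.
Convert the energy scale: 1.30e3 keV⁴ = 1.30e-21 GeV⁴.
Result: 1.30e-21 × 2.10e37 = 2.73e16 J/m³.

2.73e16 J/m³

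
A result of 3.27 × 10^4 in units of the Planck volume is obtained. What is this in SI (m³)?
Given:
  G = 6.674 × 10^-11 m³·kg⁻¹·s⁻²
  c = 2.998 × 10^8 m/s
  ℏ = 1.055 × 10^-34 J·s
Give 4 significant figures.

1.381 × 10^-100 m³

One Planck volume: V_P = (ℏG/c³)^(3/2) = 4.224 × 10^-105 m³.
3.27 × 10^4 × 4.224 × 10^-105 m³ = 1.381 × 10^-100 m³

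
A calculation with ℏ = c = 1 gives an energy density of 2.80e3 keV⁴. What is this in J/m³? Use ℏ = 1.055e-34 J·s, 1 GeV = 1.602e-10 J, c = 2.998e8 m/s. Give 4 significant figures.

[E]/[L]³ = [E]⁴/(ℏc)³; restore (ℏc)⁻³.
1 GeV⁴ → 1/(ℏc)³ × (1 GeV in J)⁴ = 2.082e37 J/m³.
Convert the energy scale: 2.80e3 keV⁴ = 2.80e-21 GeV⁴.
Result: 2.80e-21 × 2.082e37 = 5.828e16 J/m³.

5.828e16 J/m³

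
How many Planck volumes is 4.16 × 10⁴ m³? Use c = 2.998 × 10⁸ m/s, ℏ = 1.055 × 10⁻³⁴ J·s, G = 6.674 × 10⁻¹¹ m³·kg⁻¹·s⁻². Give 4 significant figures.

Planck volume: V_P = (ℏG/c³)^(3/2) = 4.224 × 10⁻¹⁰⁵ m³.
4.16 × 10⁴ / 4.224 × 10⁻¹⁰⁵ = 9.849 × 10¹⁰⁸

9.849 × 10¹⁰⁸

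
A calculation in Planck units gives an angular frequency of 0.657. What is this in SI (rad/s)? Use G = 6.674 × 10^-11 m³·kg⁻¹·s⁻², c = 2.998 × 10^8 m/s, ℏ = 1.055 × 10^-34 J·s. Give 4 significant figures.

One Planck angular frequency: ω_P = √(c⁵/(ℏG)) = 1.855 × 10^43 rad/s.
0.657 × 1.855 × 10^43 rad/s = 1.218 × 10^43 rad/s

1.218 × 10^43 rad/s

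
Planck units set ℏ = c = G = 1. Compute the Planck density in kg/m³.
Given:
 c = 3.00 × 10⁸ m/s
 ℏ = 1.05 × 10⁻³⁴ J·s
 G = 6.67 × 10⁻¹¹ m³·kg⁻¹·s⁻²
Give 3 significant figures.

5.20 × 10⁹⁶ kg/m³

The unique combination of the constants set to 1 with dimensions of density is ρ_P = c⁵/(ℏG²).
  = 2.43 × 10⁴² / 4.67 × 10⁻⁵⁵
  = 5.20 × 10⁹⁶ kg/m³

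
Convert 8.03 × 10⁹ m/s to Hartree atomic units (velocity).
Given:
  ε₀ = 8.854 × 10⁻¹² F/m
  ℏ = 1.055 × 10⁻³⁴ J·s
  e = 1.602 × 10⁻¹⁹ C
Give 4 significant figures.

3.673 × 10³

atomic unit of velocity: v_au = e²/(4πε₀ℏ) = 2.186 × 10⁶ m/s.
8.03 × 10⁹ / 2.186 × 10⁶ = 3.673 × 10³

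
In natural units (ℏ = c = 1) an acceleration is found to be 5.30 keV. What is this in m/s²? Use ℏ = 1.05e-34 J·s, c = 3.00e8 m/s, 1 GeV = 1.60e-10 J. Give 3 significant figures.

Acceleration is [L]/[T]² = c·[E]/ℏ.
1 GeV → c/ℏ × (1 GeV in J) = 4.57e32 m/s².
Convert the energy scale: 5.30 keV = 5.30e-6 GeV.
Result: 5.30e-6 × 4.57e32 = 2.42e27 m/s².

2.42e27 m/s²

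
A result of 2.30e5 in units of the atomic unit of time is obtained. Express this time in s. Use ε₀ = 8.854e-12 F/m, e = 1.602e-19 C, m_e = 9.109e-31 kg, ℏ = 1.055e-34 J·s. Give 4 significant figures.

5.573e-12 s

One atomic unit of time: τ_au = (4πε₀)²ℏ³/(m_e e⁴) = 2.423e-17 s.
2.30e5 × 2.423e-17 s = 5.573e-12 s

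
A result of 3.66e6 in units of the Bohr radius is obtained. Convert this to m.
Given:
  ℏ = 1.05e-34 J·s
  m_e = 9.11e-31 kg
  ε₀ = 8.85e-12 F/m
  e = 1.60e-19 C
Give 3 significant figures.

1.92e-4 m

One Bohr radius: a₀ = 4πε₀ℏ²/(m_e e²) = 5.26e-11 m.
3.66e6 × 5.26e-11 m = 1.92e-4 m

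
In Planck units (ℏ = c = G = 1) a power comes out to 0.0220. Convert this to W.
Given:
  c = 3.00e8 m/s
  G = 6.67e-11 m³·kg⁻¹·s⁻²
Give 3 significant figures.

One Planck power: P_P = c⁵/G = 3.64e52 W.
0.0220 × 3.64e52 W = 8.01e50 W

8.01e50 W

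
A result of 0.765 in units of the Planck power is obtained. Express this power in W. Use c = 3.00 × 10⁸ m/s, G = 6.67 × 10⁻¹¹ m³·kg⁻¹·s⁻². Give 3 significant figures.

One Planck power: P_P = c⁵/G = 3.64 × 10⁵² W.
0.765 × 3.64 × 10⁵² W = 2.79 × 10⁵² W

2.79 × 10⁵² W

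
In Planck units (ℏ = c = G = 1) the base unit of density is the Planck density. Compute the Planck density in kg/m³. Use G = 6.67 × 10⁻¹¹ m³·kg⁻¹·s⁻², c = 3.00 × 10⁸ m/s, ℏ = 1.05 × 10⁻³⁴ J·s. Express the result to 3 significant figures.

ρ_P = c⁵/(ℏG²)
  = 2.43 × 10⁴² / 4.67 × 10⁻⁵⁵
  = 5.20 × 10⁹⁶ kg/m³

5.20 × 10⁹⁶ kg/m³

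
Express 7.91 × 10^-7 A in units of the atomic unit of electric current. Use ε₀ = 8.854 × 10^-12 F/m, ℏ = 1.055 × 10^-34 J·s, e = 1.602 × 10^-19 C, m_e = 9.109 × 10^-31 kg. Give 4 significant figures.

atomic unit of electric current: I_au = e E_h/ℏ = m_e e⁵/((4πε₀)²ℏ³) = 6.612 × 10^-3 A.
7.91 × 10^-7 / 6.612 × 10^-3 = 1.196 × 10^-4

1.196 × 10^-4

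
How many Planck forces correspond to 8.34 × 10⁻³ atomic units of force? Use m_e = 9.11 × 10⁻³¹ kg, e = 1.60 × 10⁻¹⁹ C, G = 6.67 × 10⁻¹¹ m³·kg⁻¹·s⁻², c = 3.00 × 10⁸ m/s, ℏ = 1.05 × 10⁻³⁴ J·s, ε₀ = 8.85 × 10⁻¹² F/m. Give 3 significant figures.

5.72 × 10⁻⁵⁴

atomic unit of force: F_au = E_h/a₀ = m_e²e⁶/((4πε₀)³ℏ⁴) = 8.33 × 10⁻⁸ N
Planck force: F_P = c⁴/G = 1.21 × 10⁴⁴ N
8.34 × 10⁻³ × 8.33 × 10⁻⁸ / 1.21 × 10⁴⁴ = 5.72 × 10⁻⁵⁴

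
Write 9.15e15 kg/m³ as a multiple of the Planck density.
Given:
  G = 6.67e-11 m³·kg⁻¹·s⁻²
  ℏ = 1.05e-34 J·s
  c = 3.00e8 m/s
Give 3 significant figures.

1.76e-81

Planck density: ρ_P = c⁵/(ℏG²) = 5.20e96 kg/m³.
9.15e15 / 5.20e96 = 1.76e-81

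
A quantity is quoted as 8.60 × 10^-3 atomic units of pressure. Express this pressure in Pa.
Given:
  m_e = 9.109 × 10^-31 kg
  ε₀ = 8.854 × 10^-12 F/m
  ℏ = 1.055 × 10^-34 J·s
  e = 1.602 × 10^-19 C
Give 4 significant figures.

One atomic unit of pressure: P_au = E_h/a₀³ = m_e⁴e¹⁰/((4πε₀)⁵ℏ⁸) = 2.929 × 10^13 Pa.
8.60 × 10^-3 × 2.929 × 10^13 Pa = 2.519 × 10^11 Pa

2.519 × 10^11 Pa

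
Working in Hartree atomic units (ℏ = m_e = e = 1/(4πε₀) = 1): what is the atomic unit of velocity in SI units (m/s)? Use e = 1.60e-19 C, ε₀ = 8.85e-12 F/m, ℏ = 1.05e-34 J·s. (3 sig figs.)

2.19e6 m/s

From ℏ = m_e = e = 1/(4πε₀) = 1 the velocity scale is v_au = e²/(4πε₀ℏ).
  = 2.56e-38 / 1.17e-44
  = 2.19e6 m/s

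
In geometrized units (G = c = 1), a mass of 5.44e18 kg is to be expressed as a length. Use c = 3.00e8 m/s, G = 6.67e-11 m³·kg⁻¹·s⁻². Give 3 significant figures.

In G = c = 1 units mass has dimensions of length; the conversion factor is G/c².
5.44e18 kg × (G/c²) = 4.03e-9 m

4.03e-9 m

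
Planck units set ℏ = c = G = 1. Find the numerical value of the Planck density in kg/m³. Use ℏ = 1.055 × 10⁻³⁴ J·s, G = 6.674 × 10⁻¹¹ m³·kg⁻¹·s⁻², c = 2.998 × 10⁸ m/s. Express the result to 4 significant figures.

5.154 × 10⁹⁶ kg/m³

The unique combination of the constants set to 1 with dimensions of density is ρ_P = c⁵/(ℏG²).
  = 2.422 × 10⁴² / 4.699 × 10⁻⁵⁵
  = 5.154 × 10⁹⁶ kg/m³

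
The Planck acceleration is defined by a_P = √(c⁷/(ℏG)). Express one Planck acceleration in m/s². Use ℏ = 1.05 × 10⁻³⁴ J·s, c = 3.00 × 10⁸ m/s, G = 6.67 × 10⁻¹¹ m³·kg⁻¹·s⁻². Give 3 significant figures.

5.59 × 10⁵¹ m/s²

a_P = √(c⁷/(ℏG))
  = √(3.12 × 10¹⁰³)
  = 5.59 × 10⁵¹ m/s²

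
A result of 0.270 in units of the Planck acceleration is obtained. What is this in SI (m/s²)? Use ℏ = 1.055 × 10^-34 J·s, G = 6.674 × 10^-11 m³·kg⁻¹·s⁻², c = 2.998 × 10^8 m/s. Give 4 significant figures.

1.501 × 10^51 m/s²

One Planck acceleration: a_P = √(c⁷/(ℏG)) = 5.560 × 10^51 m/s².
0.270 × 5.560 × 10^51 m/s² = 1.501 × 10^51 m/s²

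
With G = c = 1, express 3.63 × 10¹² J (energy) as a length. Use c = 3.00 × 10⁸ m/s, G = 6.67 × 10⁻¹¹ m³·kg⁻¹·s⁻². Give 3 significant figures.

Energy → length via G/c⁴.
3.63 × 10¹² J × (G/c⁴) = 2.99 × 10⁻³² m

2.99 × 10⁻³² m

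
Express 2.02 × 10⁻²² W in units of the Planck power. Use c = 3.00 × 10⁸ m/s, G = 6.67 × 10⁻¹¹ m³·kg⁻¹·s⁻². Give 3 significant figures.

Planck power: P_P = c⁵/G = 3.64 × 10⁵² W.
2.02 × 10⁻²² / 3.64 × 10⁵² = 5.54 × 10⁻⁷⁵

5.54 × 10⁻⁷⁵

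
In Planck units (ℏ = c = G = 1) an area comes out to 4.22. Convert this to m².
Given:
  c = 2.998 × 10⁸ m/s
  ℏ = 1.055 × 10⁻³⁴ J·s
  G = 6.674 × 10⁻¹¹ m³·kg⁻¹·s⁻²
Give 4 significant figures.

One Planck area: A_P = ℏG/c³ = 2.613 × 10⁻⁷⁰ m².
4.22 × 2.613 × 10⁻⁷⁰ m² = 1.103 × 10⁻⁶⁹ m²

1.103 × 10⁻⁶⁹ m²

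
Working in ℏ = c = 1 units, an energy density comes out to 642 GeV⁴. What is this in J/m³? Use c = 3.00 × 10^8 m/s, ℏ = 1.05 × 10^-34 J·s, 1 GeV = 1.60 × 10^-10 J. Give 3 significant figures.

[E]/[L]³ = [E]⁴/(ℏc)³; restore (ℏc)⁻³.
1 GeV⁴ → 1/(ℏc)³ × (1 GeV in J)⁴ = 2.10 × 10^37 J/m³.
Result: 642 × 2.10 × 10^37 = 1.35 × 10^40 J/m³.

1.35 × 10^40 J/m³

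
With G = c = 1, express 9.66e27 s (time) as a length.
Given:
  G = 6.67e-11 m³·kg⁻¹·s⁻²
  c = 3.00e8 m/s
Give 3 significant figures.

2.90e36 m

Time → length via c.
9.66e27 s × (c) = 2.90e36 m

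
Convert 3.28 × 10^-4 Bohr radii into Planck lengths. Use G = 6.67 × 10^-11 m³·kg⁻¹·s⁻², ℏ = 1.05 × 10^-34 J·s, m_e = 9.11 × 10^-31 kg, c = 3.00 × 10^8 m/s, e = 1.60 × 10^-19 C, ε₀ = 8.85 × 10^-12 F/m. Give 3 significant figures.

1.07 × 10^21

Bohr radius: a₀ = 4πε₀ℏ²/(m_e e²) = 5.26 × 10^-11 m
Planck length: ℓ_P = √(ℏG/c³) = 1.61 × 10^-35 m
3.28 × 10^-4 × 5.26 × 10^-11 / 1.61 × 10^-35 = 1.07 × 10^21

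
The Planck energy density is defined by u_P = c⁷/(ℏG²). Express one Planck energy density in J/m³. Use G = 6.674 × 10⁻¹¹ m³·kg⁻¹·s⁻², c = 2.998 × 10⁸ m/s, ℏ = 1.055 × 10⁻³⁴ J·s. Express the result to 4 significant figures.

4.632 × 10¹¹³ J/m³

u_P = c⁷/(ℏG²)
  = 2.177 × 10⁵⁹ / 4.699 × 10⁻⁵⁵
  = 4.632 × 10¹¹³ J/m³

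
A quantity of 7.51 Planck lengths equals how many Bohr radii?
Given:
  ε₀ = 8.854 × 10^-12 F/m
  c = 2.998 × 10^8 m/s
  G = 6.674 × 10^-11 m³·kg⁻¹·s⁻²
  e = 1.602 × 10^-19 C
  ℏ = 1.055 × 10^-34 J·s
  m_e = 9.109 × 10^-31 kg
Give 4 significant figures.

Planck length: ℓ_P = √(ℏG/c³) = 1.616 × 10^-35 m
Bohr radius: a₀ = 4πε₀ℏ²/(m_e e²) = 5.297 × 10^-11 m
7.51 × 1.616 × 10^-35 / 5.297 × 10^-11 = 2.292 × 10^-24

2.292 × 10^-24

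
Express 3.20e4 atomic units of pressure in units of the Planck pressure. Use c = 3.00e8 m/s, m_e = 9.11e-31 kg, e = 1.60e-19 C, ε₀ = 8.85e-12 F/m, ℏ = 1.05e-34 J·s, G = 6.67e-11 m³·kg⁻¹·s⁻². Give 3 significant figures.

atomic unit of pressure: P_au = E_h/a₀³ = m_e⁴e¹⁰/((4πε₀)⁵ℏ⁸) = 3.01e13 Pa
Planck pressure: p_P = c⁷/(ℏG²) = 4.68e113 Pa
3.20e4 × 3.01e13 / 4.68e113 = 2.06e-96

2.06e-96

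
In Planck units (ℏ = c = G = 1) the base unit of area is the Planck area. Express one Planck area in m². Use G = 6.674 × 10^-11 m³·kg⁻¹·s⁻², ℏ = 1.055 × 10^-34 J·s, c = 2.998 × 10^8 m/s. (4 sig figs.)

2.613 × 10^-70 m²

A_P = ℏG/c³
  = 7.041 × 10^-45 / 2.695 × 10^25
  = 2.613 × 10^-70 m²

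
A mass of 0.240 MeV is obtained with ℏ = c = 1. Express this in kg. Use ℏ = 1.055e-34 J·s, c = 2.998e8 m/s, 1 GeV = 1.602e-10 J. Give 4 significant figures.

4.278e-31 kg

Mass is [E]/c²; divide by c².
1 GeV → 1/c² × (1 GeV in J) = 1.782e-27 kg.
Convert the energy scale: 0.240 MeV = 2.40e-4 GeV.
Result: 2.40e-4 × 1.782e-27 = 4.278e-31 kg.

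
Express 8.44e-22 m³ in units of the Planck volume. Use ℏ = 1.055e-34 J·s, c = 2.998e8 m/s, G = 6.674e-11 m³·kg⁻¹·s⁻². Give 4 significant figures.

Planck volume: V_P = (ℏG/c³)^(3/2) = 4.224e-105 m³.
8.44e-22 / 4.224e-105 = 1.998e83

1.998e83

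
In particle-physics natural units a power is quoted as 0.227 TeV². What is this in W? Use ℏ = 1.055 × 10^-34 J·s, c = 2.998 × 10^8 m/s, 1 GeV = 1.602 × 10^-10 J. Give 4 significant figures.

5.522 × 10^19 W

Power is [E]/[T] = [E]²/ℏ.
1 GeV² → 1/ℏ × (1 GeV in J)² = 2.433 × 10^14 W.
Convert the energy scale: 0.227 TeV² = 2.27 × 10^5 GeV².
Result: 2.27 × 10^5 × 2.433 × 10^14 = 5.522 × 10^19 W.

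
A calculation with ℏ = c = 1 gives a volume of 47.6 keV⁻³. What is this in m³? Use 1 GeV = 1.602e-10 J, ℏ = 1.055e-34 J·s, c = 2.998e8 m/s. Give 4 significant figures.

Volume is [L]³ = [E]⁻³·(ℏc)³.
1 GeV⁻³ → (ℏc)³ × (1 GeV in J)⁻³ = 7.696e-48 m³.
Convert the energy scale: 47.6 keV⁻³ = 4.76e19 GeV⁻³.
Result: 4.76e19 × 7.696e-48 = 3.663e-28 m³.

3.663e-28 m³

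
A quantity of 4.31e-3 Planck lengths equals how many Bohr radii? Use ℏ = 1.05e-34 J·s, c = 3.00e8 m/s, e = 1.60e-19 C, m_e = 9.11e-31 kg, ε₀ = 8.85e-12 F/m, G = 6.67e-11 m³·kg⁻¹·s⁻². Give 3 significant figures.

Planck length: ℓ_P = √(ℏG/c³) = 1.61e-35 m
Bohr radius: a₀ = 4πε₀ℏ²/(m_e e²) = 5.26e-11 m
4.31e-3 × 1.61e-35 / 5.26e-11 = 1.32e-27

1.32e-27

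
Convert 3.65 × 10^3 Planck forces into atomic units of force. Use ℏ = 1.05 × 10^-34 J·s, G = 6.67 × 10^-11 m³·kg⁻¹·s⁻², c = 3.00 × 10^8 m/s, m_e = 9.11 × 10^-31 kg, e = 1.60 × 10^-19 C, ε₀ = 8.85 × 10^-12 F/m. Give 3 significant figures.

5.32 × 10^54

Planck force: F_P = c⁴/G = 1.21 × 10^44 N
atomic unit of force: F_au = E_h/a₀ = m_e²e⁶/((4πε₀)³ℏ⁴) = 8.33 × 10^-8 N
3.65 × 10^3 × 1.21 × 10^44 / 8.33 × 10^-8 = 5.32 × 10^54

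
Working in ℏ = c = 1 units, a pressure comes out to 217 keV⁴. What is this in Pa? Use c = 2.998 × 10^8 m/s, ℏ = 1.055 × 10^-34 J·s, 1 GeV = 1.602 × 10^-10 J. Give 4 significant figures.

4.517 × 10^15 Pa

Pressure is [E]/[L]³ = [E]⁴/(ℏc)³.
1 GeV⁴ → 1/(ℏc)³ × (1 GeV in J)⁴ = 2.082 × 10^37 Pa.
Convert the energy scale: 217 keV⁴ = 2.17 × 10^-22 GeV⁴.
Result: 2.17 × 10^-22 × 2.082 × 10^37 = 4.517 × 10^15 Pa.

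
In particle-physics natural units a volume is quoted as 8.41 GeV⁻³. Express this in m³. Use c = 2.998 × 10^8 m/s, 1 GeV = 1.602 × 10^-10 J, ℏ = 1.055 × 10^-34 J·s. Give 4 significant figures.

6.472 × 10^-47 m³

Volume is [L]³ = [E]⁻³·(ℏc)³.
1 GeV⁻³ → (ℏc)³ × (1 GeV in J)⁻³ = 7.696 × 10^-48 m³.
Result: 8.41 × 7.696 × 10^-48 = 6.472 × 10^-47 m³.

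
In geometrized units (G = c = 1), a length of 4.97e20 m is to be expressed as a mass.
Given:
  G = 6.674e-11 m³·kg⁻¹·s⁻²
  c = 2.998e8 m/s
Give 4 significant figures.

6.693e47 kg

Length → mass via c²/G.
4.97e20 m × (c²/G) = 6.693e47 kg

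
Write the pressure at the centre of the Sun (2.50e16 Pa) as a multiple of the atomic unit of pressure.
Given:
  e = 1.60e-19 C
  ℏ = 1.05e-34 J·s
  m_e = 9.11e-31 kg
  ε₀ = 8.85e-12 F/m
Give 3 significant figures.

830

atomic unit of pressure: P_au = E_h/a₀³ = m_e⁴e¹⁰/((4πε₀)⁵ℏ⁸) = 3.01e13 Pa.
2.50e16 / 3.01e13 = 830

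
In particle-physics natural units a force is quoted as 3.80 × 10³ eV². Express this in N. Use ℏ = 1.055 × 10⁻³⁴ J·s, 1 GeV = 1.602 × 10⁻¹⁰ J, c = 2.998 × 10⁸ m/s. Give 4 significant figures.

3.083 × 10⁻⁹ N

Force is [E]/[L] = [E]²/(ℏc); restore (ℏc)⁻¹.
1 GeV² → 1/(ℏc) × (1 GeV in J)² = 8.114 × 10⁵ N.
Convert the energy scale: 3.80 × 10³ eV² = 3.80 × 10⁻¹⁵ GeV².
Result: 3.80 × 10⁻¹⁵ × 8.114 × 10⁵ = 3.083 × 10⁻⁹ N.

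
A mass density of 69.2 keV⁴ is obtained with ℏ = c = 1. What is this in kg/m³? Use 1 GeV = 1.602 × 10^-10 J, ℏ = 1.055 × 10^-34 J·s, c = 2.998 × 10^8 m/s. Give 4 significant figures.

Mass density is [E]/(c²[L]³) = [E]⁴/(ℏ³c⁵).
1 GeV⁴ → 1/(ℏ³c⁵) × (1 GeV in J)⁴ = 2.316 × 10^20 kg/m³.
Convert the energy scale: 69.2 keV⁴ = 6.92 × 10^-23 GeV⁴.
Result: 6.92 × 10^-23 × 2.316 × 10^20 = 0.01603 kg/m³.

0.01603 kg/m³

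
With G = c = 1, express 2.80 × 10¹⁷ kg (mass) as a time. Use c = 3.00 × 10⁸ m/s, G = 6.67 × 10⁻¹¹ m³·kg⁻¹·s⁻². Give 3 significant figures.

Mass → time via G/c³.
2.80 × 10¹⁷ kg × (G/c³) = 6.92 × 10⁻¹⁹ s

6.92 × 10⁻¹⁹ s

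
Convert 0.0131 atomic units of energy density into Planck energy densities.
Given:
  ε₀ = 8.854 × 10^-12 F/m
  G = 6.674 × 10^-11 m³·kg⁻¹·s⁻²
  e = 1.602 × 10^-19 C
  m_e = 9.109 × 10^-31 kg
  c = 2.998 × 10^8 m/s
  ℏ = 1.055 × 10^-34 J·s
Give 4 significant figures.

8.284 × 10^-103

atomic unit of energy density: u_au = E_h/a₀³ = m_e⁴e¹⁰/((4πε₀)⁵ℏ⁸) = 2.929 × 10^13 J/m³
Planck energy density: u_P = c⁷/(ℏG²) = 4.632 × 10^113 J/m³
0.0131 × 2.929 × 10^13 / 4.632 × 10^113 = 8.284 × 10^-103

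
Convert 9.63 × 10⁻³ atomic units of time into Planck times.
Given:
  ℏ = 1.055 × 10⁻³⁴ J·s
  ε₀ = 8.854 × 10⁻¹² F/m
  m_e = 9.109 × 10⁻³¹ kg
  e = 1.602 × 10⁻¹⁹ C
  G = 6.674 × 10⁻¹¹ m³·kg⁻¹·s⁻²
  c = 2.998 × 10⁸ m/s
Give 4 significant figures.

4.327 × 10²⁴

atomic unit of time: τ_au = (4πε₀)²ℏ³/(m_e e⁴) = 2.423 × 10⁻¹⁷ s
Planck time: t_P = √(ℏG/c⁵) = 5.392 × 10⁻⁴⁴ s
9.63 × 10⁻³ × 2.423 × 10⁻¹⁷ / 5.392 × 10⁻⁴⁴ = 4.327 × 10²⁴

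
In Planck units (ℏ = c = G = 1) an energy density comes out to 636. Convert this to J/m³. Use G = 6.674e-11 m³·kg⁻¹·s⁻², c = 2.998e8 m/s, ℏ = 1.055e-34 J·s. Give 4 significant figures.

One Planck energy density: u_P = c⁷/(ℏG²) = 4.632e113 J/m³.
636 × 4.632e113 J/m³ = 2.946e116 J/m³

2.946e116 J/m³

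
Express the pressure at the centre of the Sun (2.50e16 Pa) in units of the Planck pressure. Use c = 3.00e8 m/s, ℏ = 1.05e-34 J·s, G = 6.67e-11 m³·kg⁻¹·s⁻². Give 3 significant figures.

Planck pressure: p_P = c⁷/(ℏG²) = 4.68e113 Pa.
2.50e16 / 4.68e113 = 5.34e-98

5.34e-98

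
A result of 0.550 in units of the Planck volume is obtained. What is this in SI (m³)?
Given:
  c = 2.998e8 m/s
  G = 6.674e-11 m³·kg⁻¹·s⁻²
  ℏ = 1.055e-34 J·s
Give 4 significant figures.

2.323e-105 m³

One Planck volume: V_P = (ℏG/c³)^(3/2) = 4.224e-105 m³.
0.550 × 4.224e-105 m³ = 2.323e-105 m³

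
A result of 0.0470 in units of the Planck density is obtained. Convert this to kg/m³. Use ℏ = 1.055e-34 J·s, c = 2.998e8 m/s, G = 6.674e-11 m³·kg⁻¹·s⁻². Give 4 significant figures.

2.422e95 kg/m³

One Planck density: ρ_P = c⁵/(ℏG²) = 5.154e96 kg/m³.
0.0470 × 5.154e96 kg/m³ = 2.422e95 kg/m³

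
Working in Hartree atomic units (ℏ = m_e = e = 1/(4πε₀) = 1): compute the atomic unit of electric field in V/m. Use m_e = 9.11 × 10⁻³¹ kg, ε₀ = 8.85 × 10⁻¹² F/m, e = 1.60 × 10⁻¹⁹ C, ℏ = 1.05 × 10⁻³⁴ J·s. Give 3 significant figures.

5.20 × 10¹¹ V/m

Dimensional analysis gives E_au = E_h/(e a₀) = m_e²e⁵/((4πε₀)³ℏ⁴).
E_h = 4.38 × 10⁻¹⁸ J
a₀ = 5.26 × 10⁻¹¹ m
E_h/(e·a₀) = 5.20 × 10¹¹ V/m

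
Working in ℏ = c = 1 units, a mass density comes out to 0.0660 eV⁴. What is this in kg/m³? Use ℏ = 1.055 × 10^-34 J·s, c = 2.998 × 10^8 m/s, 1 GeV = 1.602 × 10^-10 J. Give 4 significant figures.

1.529 × 10^-17 kg/m³

Mass density is [E]/(c²[L]³) = [E]⁴/(ℏ³c⁵).
1 GeV⁴ → 1/(ℏ³c⁵) × (1 GeV in J)⁴ = 2.316 × 10^20 kg/m³.
Convert the energy scale: 0.0660 eV⁴ = 6.60 × 10^-38 GeV⁴.
Result: 6.60 × 10^-38 × 2.316 × 10^20 = 1.529 × 10^-17 kg/m³.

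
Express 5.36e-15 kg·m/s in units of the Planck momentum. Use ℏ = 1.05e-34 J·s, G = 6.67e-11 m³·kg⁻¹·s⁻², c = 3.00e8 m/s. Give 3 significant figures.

Planck momentum: p_P = √(ℏc³/G) = 6.52 kg·m/s.
5.36e-15 / 6.52 = 8.22e-16

8.22e-16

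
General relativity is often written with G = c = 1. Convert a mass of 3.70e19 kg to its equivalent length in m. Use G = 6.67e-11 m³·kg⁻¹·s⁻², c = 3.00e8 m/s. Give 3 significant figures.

2.74e-8 m

In G = c = 1 units mass has dimensions of length; the conversion factor is G/c².
3.70e19 kg × (G/c²) = 2.74e-8 m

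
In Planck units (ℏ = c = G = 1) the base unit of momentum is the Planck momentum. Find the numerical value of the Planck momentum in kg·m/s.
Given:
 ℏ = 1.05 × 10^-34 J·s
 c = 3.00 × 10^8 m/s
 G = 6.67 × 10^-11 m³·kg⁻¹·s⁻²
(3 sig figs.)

6.52 kg·m/s

p_P = √(ℏc³/G)
  = √(42.5)
  = 6.52 kg·m/s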